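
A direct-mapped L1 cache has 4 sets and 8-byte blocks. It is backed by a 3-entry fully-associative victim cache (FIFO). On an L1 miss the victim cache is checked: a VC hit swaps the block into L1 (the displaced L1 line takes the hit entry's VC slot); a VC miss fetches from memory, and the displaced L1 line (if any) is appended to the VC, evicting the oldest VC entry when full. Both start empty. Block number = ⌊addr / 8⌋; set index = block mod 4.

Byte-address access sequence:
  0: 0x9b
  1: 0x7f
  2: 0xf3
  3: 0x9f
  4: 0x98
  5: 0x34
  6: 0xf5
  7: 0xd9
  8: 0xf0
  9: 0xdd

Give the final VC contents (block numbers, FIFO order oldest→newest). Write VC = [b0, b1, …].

VC = [15, 6, 19]

#0 0x9b→b19/s3 MISS; vc=[]
#1 0x7f→b15/s3 MISS; vc=[19]
#2 0xf3→b30/s2 MISS; vc=[19]
#3 0x9f→b19/s3 VC-HIT; vc=[15]
#4 0x98→b19/s3 L1-HIT; vc=[15]
#5 0x34→b6/s2 MISS; vc=[15,30]
#6 0xf5→b30/s2 VC-HIT; vc=[15,6]
#7 0xd9→b27/s3 MISS; vc=[15,6,19]
#8 0xf0→b30/s2 L1-HIT; vc=[15,6,19]
#9 0xdd→b27/s3 L1-HIT; vc=[15,6,19]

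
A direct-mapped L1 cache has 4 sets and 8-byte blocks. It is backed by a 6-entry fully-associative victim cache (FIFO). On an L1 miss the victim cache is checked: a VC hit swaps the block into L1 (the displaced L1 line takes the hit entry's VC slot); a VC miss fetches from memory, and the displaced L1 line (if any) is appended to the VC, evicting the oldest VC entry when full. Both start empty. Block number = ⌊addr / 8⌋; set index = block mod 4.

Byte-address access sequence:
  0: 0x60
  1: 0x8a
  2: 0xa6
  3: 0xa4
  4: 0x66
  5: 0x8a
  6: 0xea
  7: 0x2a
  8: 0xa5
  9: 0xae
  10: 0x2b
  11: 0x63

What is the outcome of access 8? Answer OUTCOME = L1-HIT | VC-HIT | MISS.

OUTCOME = VC-HIT

#0 0x60→b12/s0 MISS; vc=[]
#1 0x8a→b17/s1 MISS; vc=[]
#2 0xa6→b20/s0 MISS; vc=[12]
#3 0xa4→b20/s0 L1-HIT; vc=[12]
#4 0x66→b12/s0 VC-HIT; vc=[20]
#5 0x8a→b17/s1 L1-HIT; vc=[20]
#6 0xea→b29/s1 MISS; vc=[20,17]
#7 0x2a→b5/s1 MISS; vc=[20,17,29]
#8 0xa5→b20/s0 VC-HIT; vc=[12,17,29]
#9 0xae→b21/s1 MISS; vc=[12,17,29,5]
#10 0x2b→b5/s1 VC-HIT; vc=[12,17,29,21]
#11 0x63→b12/s0 VC-HIT; vc=[20,17,29,21]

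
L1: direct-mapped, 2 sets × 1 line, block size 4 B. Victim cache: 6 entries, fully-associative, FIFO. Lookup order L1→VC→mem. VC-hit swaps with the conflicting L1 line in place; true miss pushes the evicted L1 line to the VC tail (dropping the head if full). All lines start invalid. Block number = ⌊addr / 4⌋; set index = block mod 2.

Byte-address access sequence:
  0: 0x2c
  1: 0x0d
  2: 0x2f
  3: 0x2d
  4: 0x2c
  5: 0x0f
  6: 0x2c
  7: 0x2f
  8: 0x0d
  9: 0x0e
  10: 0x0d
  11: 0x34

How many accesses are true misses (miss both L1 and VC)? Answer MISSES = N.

MISSES = 3

#0 0x2c→b11/s1 MISS; vc=[]
#1 0xd→b3/s1 MISS; vc=[11]
#2 0x2f→b11/s1 VC-HIT; vc=[3]
#3 0x2d→b11/s1 L1-HIT; vc=[3]
#4 0x2c→b11/s1 L1-HIT; vc=[3]
#5 0xf→b3/s1 VC-HIT; vc=[11]
#6 0x2c→b11/s1 VC-HIT; vc=[3]
#7 0x2f→b11/s1 L1-HIT; vc=[3]
#8 0xd→b3/s1 VC-HIT; vc=[11]
#9 0xe→b3/s1 L1-HIT; vc=[11]
#10 0xd→b3/s1 L1-HIT; vc=[11]
#11 0x34→b13/s1 MISS; vc=[11,3]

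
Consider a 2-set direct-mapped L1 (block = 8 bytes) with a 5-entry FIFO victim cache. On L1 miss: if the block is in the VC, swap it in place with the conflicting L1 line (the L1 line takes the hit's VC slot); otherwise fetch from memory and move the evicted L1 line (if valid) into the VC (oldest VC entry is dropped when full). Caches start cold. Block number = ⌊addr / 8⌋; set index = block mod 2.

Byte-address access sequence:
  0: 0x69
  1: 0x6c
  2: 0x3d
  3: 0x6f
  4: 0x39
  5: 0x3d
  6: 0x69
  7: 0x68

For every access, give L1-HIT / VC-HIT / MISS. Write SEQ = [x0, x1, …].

0: 0x69 (blk 13, set 1) → MISS  vc=[]
1: 0x6c (blk 13, set 1) → L1-HIT  vc=[]
2: 0x3d (blk 7, set 1) → MISS  vc=[13]
3: 0x6f (blk 13, set 1) → VC-HIT  vc=[7]
4: 0x39 (blk 7, set 1) → VC-HIT  vc=[13]
5: 0x3d (blk 7, set 1) → L1-HIT  vc=[13]
6: 0x69 (blk 13, set 1) → VC-HIT  vc=[7]
7: 0x68 (blk 13, set 1) → L1-HIT  vc=[7]

SEQ = [MISS, L1-HIT, MISS, VC-HIT, VC-HIT, L1-HIT, VC-HIT, L1-HIT]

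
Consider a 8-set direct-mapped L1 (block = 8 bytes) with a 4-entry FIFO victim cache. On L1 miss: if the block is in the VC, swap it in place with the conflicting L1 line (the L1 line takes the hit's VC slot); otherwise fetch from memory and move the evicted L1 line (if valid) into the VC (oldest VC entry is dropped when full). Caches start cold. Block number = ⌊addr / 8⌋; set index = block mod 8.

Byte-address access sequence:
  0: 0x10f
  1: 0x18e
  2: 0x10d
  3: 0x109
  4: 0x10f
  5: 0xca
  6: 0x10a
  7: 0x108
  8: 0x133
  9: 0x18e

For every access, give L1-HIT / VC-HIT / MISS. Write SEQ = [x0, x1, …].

SEQ = [MISS, MISS, VC-HIT, L1-HIT, L1-HIT, MISS, VC-HIT, L1-HIT, MISS, VC-HIT]

#0 0x10f→b33/s1 MISS; vc=[]
#1 0x18e→b49/s1 MISS; vc=[33]
#2 0x10d→b33/s1 VC-HIT; vc=[49]
#3 0x109→b33/s1 L1-HIT; vc=[49]
#4 0x10f→b33/s1 L1-HIT; vc=[49]
#5 0xca→b25/s1 MISS; vc=[49,33]
#6 0x10a→b33/s1 VC-HIT; vc=[49,25]
#7 0x108→b33/s1 L1-HIT; vc=[49,25]
#8 0x133→b38/s6 MISS; vc=[49,25]
#9 0x18e→b49/s1 VC-HIT; vc=[33,25]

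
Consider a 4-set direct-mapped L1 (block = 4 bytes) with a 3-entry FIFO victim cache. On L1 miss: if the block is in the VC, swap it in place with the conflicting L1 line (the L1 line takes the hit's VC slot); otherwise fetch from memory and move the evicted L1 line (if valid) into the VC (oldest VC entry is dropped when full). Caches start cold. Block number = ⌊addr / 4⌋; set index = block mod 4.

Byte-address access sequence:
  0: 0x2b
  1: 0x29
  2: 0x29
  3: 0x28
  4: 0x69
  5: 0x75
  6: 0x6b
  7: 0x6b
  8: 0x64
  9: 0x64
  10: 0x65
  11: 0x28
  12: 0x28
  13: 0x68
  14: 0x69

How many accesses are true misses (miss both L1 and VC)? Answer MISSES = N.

0: 0x2b (blk 10, set 2) → MISS  vc=[]
1: 0x29 (blk 10, set 2) → L1-HIT  vc=[]
2: 0x29 (blk 10, set 2) → L1-HIT  vc=[]
3: 0x28 (blk 10, set 2) → L1-HIT  vc=[]
4: 0x69 (blk 26, set 2) → MISS  vc=[10]
5: 0x75 (blk 29, set 1) → MISS  vc=[10]
6: 0x6b (blk 26, set 2) → L1-HIT  vc=[10]
7: 0x6b (blk 26, set 2) → L1-HIT  vc=[10]
8: 0x64 (blk 25, set 1) → MISS  vc=[10, 29]
9: 0x64 (blk 25, set 1) → L1-HIT  vc=[10, 29]
10: 0x65 (blk 25, set 1) → L1-HIT  vc=[10, 29]
11: 0x28 (blk 10, set 2) → VC-HIT  vc=[26, 29]
12: 0x28 (blk 10, set 2) → L1-HIT  vc=[26, 29]
13: 0x68 (blk 26, set 2) → VC-HIT  vc=[10, 29]
14: 0x69 (blk 26, set 2) → L1-HIT  vc=[10, 29]

MISSES = 4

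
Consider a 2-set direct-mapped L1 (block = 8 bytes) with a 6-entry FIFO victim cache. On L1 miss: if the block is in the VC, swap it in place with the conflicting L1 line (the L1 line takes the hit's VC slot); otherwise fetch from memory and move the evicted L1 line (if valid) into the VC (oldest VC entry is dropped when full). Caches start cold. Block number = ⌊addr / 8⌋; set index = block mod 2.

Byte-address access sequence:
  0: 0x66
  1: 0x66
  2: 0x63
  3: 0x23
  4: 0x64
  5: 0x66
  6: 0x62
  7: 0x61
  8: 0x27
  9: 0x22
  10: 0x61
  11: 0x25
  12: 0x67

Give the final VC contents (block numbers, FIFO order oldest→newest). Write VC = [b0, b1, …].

VC = [4]

0: 0x66 (blk 12, set 0) → MISS  vc=[]
1: 0x66 (blk 12, set 0) → L1-HIT  vc=[]
2: 0x63 (blk 12, set 0) → L1-HIT  vc=[]
3: 0x23 (blk 4, set 0) → MISS  vc=[12]
4: 0x64 (blk 12, set 0) → VC-HIT  vc=[4]
5: 0x66 (blk 12, set 0) → L1-HIT  vc=[4]
6: 0x62 (blk 12, set 0) → L1-HIT  vc=[4]
7: 0x61 (blk 12, set 0) → L1-HIT  vc=[4]
8: 0x27 (blk 4, set 0) → VC-HIT  vc=[12]
9: 0x22 (blk 4, set 0) → L1-HIT  vc=[12]
10: 0x61 (blk 12, set 0) → VC-HIT  vc=[4]
11: 0x25 (blk 4, set 0) → VC-HIT  vc=[12]
12: 0x67 (blk 12, set 0) → VC-HIT  vc=[4]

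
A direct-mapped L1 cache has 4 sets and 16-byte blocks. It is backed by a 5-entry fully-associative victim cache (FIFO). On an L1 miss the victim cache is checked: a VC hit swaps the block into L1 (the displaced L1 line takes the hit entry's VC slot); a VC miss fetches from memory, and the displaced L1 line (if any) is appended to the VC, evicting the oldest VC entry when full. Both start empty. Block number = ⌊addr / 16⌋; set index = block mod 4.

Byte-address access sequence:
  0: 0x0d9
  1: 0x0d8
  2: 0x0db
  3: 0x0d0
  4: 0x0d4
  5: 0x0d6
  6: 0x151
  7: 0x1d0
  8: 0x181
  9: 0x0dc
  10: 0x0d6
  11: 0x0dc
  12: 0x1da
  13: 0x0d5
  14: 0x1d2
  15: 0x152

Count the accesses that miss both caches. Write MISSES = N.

MISSES = 4

#0 0xd9→b13/s1 MISS; vc=[]
#1 0xd8→b13/s1 L1-HIT; vc=[]
#2 0xdb→b13/s1 L1-HIT; vc=[]
#3 0xd0→b13/s1 L1-HIT; vc=[]
#4 0xd4→b13/s1 L1-HIT; vc=[]
#5 0xd6→b13/s1 L1-HIT; vc=[]
#6 0x151→b21/s1 MISS; vc=[13]
#7 0x1d0→b29/s1 MISS; vc=[13,21]
#8 0x181→b24/s0 MISS; vc=[13,21]
#9 0xdc→b13/s1 VC-HIT; vc=[29,21]
#10 0xd6→b13/s1 L1-HIT; vc=[29,21]
#11 0xdc→b13/s1 L1-HIT; vc=[29,21]
#12 0x1da→b29/s1 VC-HIT; vc=[13,21]
#13 0xd5→b13/s1 VC-HIT; vc=[29,21]
#14 0x1d2→b29/s1 VC-HIT; vc=[13,21]
#15 0x152→b21/s1 VC-HIT; vc=[13,29]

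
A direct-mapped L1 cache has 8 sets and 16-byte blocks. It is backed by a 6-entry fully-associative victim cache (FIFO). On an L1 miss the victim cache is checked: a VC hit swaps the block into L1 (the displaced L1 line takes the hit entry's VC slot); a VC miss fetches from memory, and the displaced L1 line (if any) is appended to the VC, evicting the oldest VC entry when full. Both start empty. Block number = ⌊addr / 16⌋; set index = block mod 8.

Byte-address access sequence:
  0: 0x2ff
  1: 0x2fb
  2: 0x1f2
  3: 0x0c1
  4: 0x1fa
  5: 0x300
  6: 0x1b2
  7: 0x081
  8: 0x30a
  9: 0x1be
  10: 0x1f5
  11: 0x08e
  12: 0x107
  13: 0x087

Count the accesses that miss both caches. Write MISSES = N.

#0 0x2ff→b47/s7 MISS; vc=[]
#1 0x2fb→b47/s7 L1-HIT; vc=[]
#2 0x1f2→b31/s7 MISS; vc=[47]
#3 0xc1→b12/s4 MISS; vc=[47]
#4 0x1fa→b31/s7 L1-HIT; vc=[47]
#5 0x300→b48/s0 MISS; vc=[47]
#6 0x1b2→b27/s3 MISS; vc=[47]
#7 0x81→b8/s0 MISS; vc=[47,48]
#8 0x30a→b48/s0 VC-HIT; vc=[47,8]
#9 0x1be→b27/s3 L1-HIT; vc=[47,8]
#10 0x1f5→b31/s7 L1-HIT; vc=[47,8]
#11 0x8e→b8/s0 VC-HIT; vc=[47,48]
#12 0x107→b16/s0 MISS; vc=[47,48,8]
#13 0x87→b8/s0 VC-HIT; vc=[47,48,16]

MISSES = 7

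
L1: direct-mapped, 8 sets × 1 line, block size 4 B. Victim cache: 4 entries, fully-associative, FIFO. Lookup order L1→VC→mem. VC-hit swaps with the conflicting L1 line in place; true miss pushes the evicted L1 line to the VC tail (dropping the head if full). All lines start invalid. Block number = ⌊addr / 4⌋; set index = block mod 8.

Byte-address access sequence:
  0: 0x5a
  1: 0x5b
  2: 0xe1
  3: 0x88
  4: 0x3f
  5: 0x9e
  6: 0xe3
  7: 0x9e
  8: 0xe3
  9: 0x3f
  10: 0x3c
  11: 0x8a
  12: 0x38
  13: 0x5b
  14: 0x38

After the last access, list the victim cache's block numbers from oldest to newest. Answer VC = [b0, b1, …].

VC = [39, 22]

  [0] addr=0x5a blk=22 s=6: MISS | VC []
  [1] addr=0x5b blk=22 s=6: L1-HIT | VC []
  [2] addr=0xe1 blk=56 s=0: MISS | VC []
  [3] addr=0x88 blk=34 s=2: MISS | VC []
  [4] addr=0x3f blk=15 s=7: MISS | VC []
  [5] addr=0x9e blk=39 s=7: MISS | VC [15]
  [6] addr=0xe3 blk=56 s=0: L1-HIT | VC [15]
  [7] addr=0x9e blk=39 s=7: L1-HIT | VC [15]
  [8] addr=0xe3 blk=56 s=0: L1-HIT | VC [15]
  [9] addr=0x3f blk=15 s=7: VC-HIT | VC [39]
  [10] addr=0x3c blk=15 s=7: L1-HIT | VC [39]
  [11] addr=0x8a blk=34 s=2: L1-HIT | VC [39]
  [12] addr=0x38 blk=14 s=6: MISS | VC [39, 22]
  [13] addr=0x5b blk=22 s=6: VC-HIT | VC [39, 14]
  [14] addr=0x38 blk=14 s=6: VC-HIT | VC [39, 22]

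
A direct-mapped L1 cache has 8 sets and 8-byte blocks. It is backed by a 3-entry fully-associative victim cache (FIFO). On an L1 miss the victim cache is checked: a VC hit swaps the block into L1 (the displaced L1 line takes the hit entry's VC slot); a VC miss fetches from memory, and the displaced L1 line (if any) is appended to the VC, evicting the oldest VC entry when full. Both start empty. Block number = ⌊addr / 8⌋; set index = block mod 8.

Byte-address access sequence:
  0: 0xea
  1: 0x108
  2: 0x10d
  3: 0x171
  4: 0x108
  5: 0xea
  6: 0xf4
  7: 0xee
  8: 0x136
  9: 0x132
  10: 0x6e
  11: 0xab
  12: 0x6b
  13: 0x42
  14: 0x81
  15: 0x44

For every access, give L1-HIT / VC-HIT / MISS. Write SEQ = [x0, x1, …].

0: 0xea (blk 29, set 5) → MISS  vc=[]
1: 0x108 (blk 33, set 1) → MISS  vc=[]
2: 0x10d (blk 33, set 1) → L1-HIT  vc=[]
3: 0x171 (blk 46, set 6) → MISS  vc=[]
4: 0x108 (blk 33, set 1) → L1-HIT  vc=[]
5: 0xea (blk 29, set 5) → L1-HIT  vc=[]
6: 0xf4 (blk 30, set 6) → MISS  vc=[46]
7: 0xee (blk 29, set 5) → L1-HIT  vc=[46]
8: 0x136 (blk 38, set 6) → MISS  vc=[46, 30]
9: 0x132 (blk 38, set 6) → L1-HIT  vc=[46, 30]
10: 0x6e (blk 13, set 5) → MISS  vc=[46, 30, 29]
11: 0xab (blk 21, set 5) → MISS  vc=[30, 29, 13]
12: 0x6b (blk 13, set 5) → VC-HIT  vc=[30, 29, 21]
13: 0x42 (blk 8, set 0) → MISS  vc=[30, 29, 21]
14: 0x81 (blk 16, set 0) → MISS  vc=[29, 21, 8]
15: 0x44 (blk 8, set 0) → VC-HIT  vc=[29, 21, 16]

SEQ = [MISS, MISS, L1-HIT, MISS, L1-HIT, L1-HIT, MISS, L1-HIT, MISS, L1-HIT, MISS, MISS, VC-HIT, MISS, MISS, VC-HIT]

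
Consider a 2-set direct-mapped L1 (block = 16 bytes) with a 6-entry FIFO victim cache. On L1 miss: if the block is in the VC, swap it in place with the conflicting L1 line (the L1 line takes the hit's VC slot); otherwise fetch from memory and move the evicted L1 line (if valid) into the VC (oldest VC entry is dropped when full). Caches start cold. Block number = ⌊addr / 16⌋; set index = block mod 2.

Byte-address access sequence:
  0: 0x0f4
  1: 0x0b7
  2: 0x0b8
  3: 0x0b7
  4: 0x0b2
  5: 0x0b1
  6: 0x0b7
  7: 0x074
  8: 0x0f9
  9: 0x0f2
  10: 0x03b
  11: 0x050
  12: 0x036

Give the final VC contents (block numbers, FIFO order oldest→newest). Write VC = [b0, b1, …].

#0 0xf4→b15/s1 MISS; vc=[]
#1 0xb7→b11/s1 MISS; vc=[15]
#2 0xb8→b11/s1 L1-HIT; vc=[15]
#3 0xb7→b11/s1 L1-HIT; vc=[15]
#4 0xb2→b11/s1 L1-HIT; vc=[15]
#5 0xb1→b11/s1 L1-HIT; vc=[15]
#6 0xb7→b11/s1 L1-HIT; vc=[15]
#7 0x74→b7/s1 MISS; vc=[15,11]
#8 0xf9→b15/s1 VC-HIT; vc=[7,11]
#9 0xf2→b15/s1 L1-HIT; vc=[7,11]
#10 0x3b→b3/s1 MISS; vc=[7,11,15]
#11 0x50→b5/s1 MISS; vc=[7,11,15,3]
#12 0x36→b3/s1 VC-HIT; vc=[7,11,15,5]

VC = [7, 11, 15, 5]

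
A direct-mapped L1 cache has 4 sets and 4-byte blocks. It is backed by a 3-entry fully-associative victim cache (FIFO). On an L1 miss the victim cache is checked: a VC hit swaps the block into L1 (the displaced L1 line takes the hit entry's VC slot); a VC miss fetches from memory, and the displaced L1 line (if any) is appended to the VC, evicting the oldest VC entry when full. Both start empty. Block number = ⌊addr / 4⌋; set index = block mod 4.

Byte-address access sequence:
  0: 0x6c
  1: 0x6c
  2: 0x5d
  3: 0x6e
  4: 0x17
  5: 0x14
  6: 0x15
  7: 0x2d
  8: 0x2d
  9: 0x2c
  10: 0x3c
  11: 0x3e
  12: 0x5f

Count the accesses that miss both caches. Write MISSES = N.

MISSES = 5

0: 0x6c (blk 27, set 3) → MISS  vc=[]
1: 0x6c (blk 27, set 3) → L1-HIT  vc=[]
2: 0x5d (blk 23, set 3) → MISS  vc=[27]
3: 0x6e (blk 27, set 3) → VC-HIT  vc=[23]
4: 0x17 (blk 5, set 1) → MISS  vc=[23]
5: 0x14 (blk 5, set 1) → L1-HIT  vc=[23]
6: 0x15 (blk 5, set 1) → L1-HIT  vc=[23]
7: 0x2d (blk 11, set 3) → MISS  vc=[23, 27]
8: 0x2d (blk 11, set 3) → L1-HIT  vc=[23, 27]
9: 0x2c (blk 11, set 3) → L1-HIT  vc=[23, 27]
10: 0x3c (blk 15, set 3) → MISS  vc=[23, 27, 11]
11: 0x3e (blk 15, set 3) → L1-HIT  vc=[23, 27, 11]
12: 0x5f (blk 23, set 3) → VC-HIT  vc=[15, 27, 11]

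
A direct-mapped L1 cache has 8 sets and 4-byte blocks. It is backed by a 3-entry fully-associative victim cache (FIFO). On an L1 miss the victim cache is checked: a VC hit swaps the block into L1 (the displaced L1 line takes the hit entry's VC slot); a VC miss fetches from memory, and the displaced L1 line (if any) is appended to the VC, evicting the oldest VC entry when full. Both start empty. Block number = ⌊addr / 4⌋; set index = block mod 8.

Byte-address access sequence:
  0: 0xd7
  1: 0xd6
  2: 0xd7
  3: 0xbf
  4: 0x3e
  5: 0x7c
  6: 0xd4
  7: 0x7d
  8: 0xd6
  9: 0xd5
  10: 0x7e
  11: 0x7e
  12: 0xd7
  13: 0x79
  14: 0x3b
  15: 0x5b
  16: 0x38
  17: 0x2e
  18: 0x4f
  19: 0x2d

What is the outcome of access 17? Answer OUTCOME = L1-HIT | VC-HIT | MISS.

#0 0xd7→b53/s5 MISS; vc=[]
#1 0xd6→b53/s5 L1-HIT; vc=[]
#2 0xd7→b53/s5 L1-HIT; vc=[]
#3 0xbf→b47/s7 MISS; vc=[]
#4 0x3e→b15/s7 MISS; vc=[47]
#5 0x7c→b31/s7 MISS; vc=[47,15]
#6 0xd4→b53/s5 L1-HIT; vc=[47,15]
#7 0x7d→b31/s7 L1-HIT; vc=[47,15]
#8 0xd6→b53/s5 L1-HIT; vc=[47,15]
#9 0xd5→b53/s5 L1-HIT; vc=[47,15]
#10 0x7e→b31/s7 L1-HIT; vc=[47,15]
#11 0x7e→b31/s7 L1-HIT; vc=[47,15]
#12 0xd7→b53/s5 L1-HIT; vc=[47,15]
#13 0x79→b30/s6 MISS; vc=[47,15]
#14 0x3b→b14/s6 MISS; vc=[47,15,30]
#15 0x5b→b22/s6 MISS; vc=[15,30,14]
#16 0x38→b14/s6 VC-HIT; vc=[15,30,22]
#17 0x2e→b11/s3 MISS; vc=[15,30,22]
#18 0x4f→b19/s3 MISS; vc=[30,22,11]
#19 0x2d→b11/s3 VC-HIT; vc=[30,22,19]

OUTCOME = MISS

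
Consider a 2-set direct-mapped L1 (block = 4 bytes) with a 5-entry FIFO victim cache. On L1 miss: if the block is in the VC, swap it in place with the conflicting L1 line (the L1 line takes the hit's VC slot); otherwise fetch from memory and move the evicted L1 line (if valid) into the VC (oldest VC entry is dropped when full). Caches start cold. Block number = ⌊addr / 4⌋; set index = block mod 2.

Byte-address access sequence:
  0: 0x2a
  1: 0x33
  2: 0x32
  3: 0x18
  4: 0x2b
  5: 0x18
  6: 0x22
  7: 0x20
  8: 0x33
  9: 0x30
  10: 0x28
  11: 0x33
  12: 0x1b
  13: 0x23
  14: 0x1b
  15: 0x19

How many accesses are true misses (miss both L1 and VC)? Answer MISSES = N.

#0 0x2a→b10/s0 MISS; vc=[]
#1 0x33→b12/s0 MISS; vc=[10]
#2 0x32→b12/s0 L1-HIT; vc=[10]
#3 0x18→b6/s0 MISS; vc=[10,12]
#4 0x2b→b10/s0 VC-HIT; vc=[6,12]
#5 0x18→b6/s0 VC-HIT; vc=[10,12]
#6 0x22→b8/s0 MISS; vc=[10,12,6]
#7 0x20→b8/s0 L1-HIT; vc=[10,12,6]
#8 0x33→b12/s0 VC-HIT; vc=[10,8,6]
#9 0x30→b12/s0 L1-HIT; vc=[10,8,6]
#10 0x28→b10/s0 VC-HIT; vc=[12,8,6]
#11 0x33→b12/s0 VC-HIT; vc=[10,8,6]
#12 0x1b→b6/s0 VC-HIT; vc=[10,8,12]
#13 0x23→b8/s0 VC-HIT; vc=[10,6,12]
#14 0x1b→b6/s0 VC-HIT; vc=[10,8,12]
#15 0x19→b6/s0 L1-HIT; vc=[10,8,12]

MISSES = 4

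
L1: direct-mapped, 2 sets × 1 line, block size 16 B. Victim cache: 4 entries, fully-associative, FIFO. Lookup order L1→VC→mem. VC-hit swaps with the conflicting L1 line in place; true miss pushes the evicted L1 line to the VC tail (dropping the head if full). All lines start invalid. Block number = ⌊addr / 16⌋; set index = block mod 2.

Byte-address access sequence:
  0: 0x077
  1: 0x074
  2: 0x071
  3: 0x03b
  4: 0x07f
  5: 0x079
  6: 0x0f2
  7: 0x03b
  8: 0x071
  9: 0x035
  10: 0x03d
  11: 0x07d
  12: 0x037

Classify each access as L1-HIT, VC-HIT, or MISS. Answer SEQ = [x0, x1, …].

0: 0x77 (blk 7, set 1) → MISS  vc=[]
1: 0x74 (blk 7, set 1) → L1-HIT  vc=[]
2: 0x71 (blk 7, set 1) → L1-HIT  vc=[]
3: 0x3b (blk 3, set 1) → MISS  vc=[7]
4: 0x7f (blk 7, set 1) → VC-HIT  vc=[3]
5: 0x79 (blk 7, set 1) → L1-HIT  vc=[3]
6: 0xf2 (blk 15, set 1) → MISS  vc=[3, 7]
7: 0x3b (blk 3, set 1) → VC-HIT  vc=[15, 7]
8: 0x71 (blk 7, set 1) → VC-HIT  vc=[15, 3]
9: 0x35 (blk 3, set 1) → VC-HIT  vc=[15, 7]
10: 0x3d (blk 3, set 1) → L1-HIT  vc=[15, 7]
11: 0x7d (blk 7, set 1) → VC-HIT  vc=[15, 3]
12: 0x37 (blk 3, set 1) → VC-HIT  vc=[15, 7]

SEQ = [MISS, L1-HIT, L1-HIT, MISS, VC-HIT, L1-HIT, MISS, VC-HIT, VC-HIT, VC-HIT, L1-HIT, VC-HIT, VC-HIT]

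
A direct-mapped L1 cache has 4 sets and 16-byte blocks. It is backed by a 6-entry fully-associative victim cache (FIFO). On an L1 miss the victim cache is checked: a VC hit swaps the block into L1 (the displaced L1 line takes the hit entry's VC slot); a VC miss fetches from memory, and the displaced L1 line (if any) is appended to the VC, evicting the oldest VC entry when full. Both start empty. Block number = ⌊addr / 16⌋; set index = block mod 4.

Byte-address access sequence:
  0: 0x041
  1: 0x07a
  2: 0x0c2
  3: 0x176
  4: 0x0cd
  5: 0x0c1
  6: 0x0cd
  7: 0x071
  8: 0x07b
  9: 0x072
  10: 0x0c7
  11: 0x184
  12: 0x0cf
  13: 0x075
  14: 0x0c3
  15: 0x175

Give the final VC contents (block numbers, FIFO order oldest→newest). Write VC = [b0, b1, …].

VC = [4, 7, 24]

#0 0x41→b4/s0 MISS; vc=[]
#1 0x7a→b7/s3 MISS; vc=[]
#2 0xc2→b12/s0 MISS; vc=[4]
#3 0x176→b23/s3 MISS; vc=[4,7]
#4 0xcd→b12/s0 L1-HIT; vc=[4,7]
#5 0xc1→b12/s0 L1-HIT; vc=[4,7]
#6 0xcd→b12/s0 L1-HIT; vc=[4,7]
#7 0x71→b7/s3 VC-HIT; vc=[4,23]
#8 0x7b→b7/s3 L1-HIT; vc=[4,23]
#9 0x72→b7/s3 L1-HIT; vc=[4,23]
#10 0xc7→b12/s0 L1-HIT; vc=[4,23]
#11 0x184→b24/s0 MISS; vc=[4,23,12]
#12 0xcf→b12/s0 VC-HIT; vc=[4,23,24]
#13 0x75→b7/s3 L1-HIT; vc=[4,23,24]
#14 0xc3→b12/s0 L1-HIT; vc=[4,23,24]
#15 0x175→b23/s3 VC-HIT; vc=[4,7,24]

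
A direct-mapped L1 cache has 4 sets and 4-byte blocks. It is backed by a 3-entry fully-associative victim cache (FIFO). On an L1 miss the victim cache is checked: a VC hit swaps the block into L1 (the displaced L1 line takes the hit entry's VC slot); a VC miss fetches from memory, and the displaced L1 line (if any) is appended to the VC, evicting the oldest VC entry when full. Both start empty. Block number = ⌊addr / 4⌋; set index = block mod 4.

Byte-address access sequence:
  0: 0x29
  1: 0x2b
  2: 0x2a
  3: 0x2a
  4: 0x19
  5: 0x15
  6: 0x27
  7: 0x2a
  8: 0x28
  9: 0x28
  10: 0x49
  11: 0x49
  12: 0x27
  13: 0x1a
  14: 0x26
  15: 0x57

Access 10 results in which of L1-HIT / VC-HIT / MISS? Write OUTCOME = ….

OUTCOME = MISS

#0 0x29→b10/s2 MISS; vc=[]
#1 0x2b→b10/s2 L1-HIT; vc=[]
#2 0x2a→b10/s2 L1-HIT; vc=[]
#3 0x2a→b10/s2 L1-HIT; vc=[]
#4 0x19→b6/s2 MISS; vc=[10]
#5 0x15→b5/s1 MISS; vc=[10]
#6 0x27→b9/s1 MISS; vc=[10,5]
#7 0x2a→b10/s2 VC-HIT; vc=[6,5]
#8 0x28→b10/s2 L1-HIT; vc=[6,5]
#9 0x28→b10/s2 L1-HIT; vc=[6,5]
#10 0x49→b18/s2 MISS; vc=[6,5,10]
#11 0x49→b18/s2 L1-HIT; vc=[6,5,10]
#12 0x27→b9/s1 L1-HIT; vc=[6,5,10]
#13 0x1a→b6/s2 VC-HIT; vc=[18,5,10]
#14 0x26→b9/s1 L1-HIT; vc=[18,5,10]
#15 0x57→b21/s1 MISS; vc=[5,10,9]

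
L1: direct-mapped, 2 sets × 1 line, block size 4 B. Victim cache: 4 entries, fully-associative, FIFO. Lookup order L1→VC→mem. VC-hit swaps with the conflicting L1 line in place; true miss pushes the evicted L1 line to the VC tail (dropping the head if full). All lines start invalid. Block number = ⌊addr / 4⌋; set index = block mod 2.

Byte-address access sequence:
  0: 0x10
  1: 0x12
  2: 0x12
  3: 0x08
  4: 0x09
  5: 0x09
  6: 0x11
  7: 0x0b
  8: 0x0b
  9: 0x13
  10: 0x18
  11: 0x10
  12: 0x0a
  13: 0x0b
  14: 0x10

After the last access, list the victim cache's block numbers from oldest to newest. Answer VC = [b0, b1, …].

VC = [2, 6]

0: 0x10 (blk 4, set 0) → MISS  vc=[]
1: 0x12 (blk 4, set 0) → L1-HIT  vc=[]
2: 0x12 (blk 4, set 0) → L1-HIT  vc=[]
3: 0x8 (blk 2, set 0) → MISS  vc=[4]
4: 0x9 (blk 2, set 0) → L1-HIT  vc=[4]
5: 0x9 (blk 2, set 0) → L1-HIT  vc=[4]
6: 0x11 (blk 4, set 0) → VC-HIT  vc=[2]
7: 0xb (blk 2, set 0) → VC-HIT  vc=[4]
8: 0xb (blk 2, set 0) → L1-HIT  vc=[4]
9: 0x13 (blk 4, set 0) → VC-HIT  vc=[2]
10: 0x18 (blk 6, set 0) → MISS  vc=[2, 4]
11: 0x10 (blk 4, set 0) → VC-HIT  vc=[2, 6]
12: 0xa (blk 2, set 0) → VC-HIT  vc=[4, 6]
13: 0xb (blk 2, set 0) → L1-HIT  vc=[4, 6]
14: 0x10 (blk 4, set 0) → VC-HIT  vc=[2, 6]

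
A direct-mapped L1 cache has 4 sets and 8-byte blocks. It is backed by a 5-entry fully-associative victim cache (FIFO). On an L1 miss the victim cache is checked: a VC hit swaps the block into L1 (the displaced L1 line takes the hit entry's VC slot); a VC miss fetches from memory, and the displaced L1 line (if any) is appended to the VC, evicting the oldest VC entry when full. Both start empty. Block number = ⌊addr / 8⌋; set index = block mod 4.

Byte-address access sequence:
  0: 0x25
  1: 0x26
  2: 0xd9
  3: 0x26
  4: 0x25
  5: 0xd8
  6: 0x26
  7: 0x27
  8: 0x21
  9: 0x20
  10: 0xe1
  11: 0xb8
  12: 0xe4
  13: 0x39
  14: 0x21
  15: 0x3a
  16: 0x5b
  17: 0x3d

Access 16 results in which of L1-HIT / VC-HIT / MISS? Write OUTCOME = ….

OUTCOME = MISS

#0 0x25→b4/s0 MISS; vc=[]
#1 0x26→b4/s0 L1-HIT; vc=[]
#2 0xd9→b27/s3 MISS; vc=[]
#3 0x26→b4/s0 L1-HIT; vc=[]
#4 0x25→b4/s0 L1-HIT; vc=[]
#5 0xd8→b27/s3 L1-HIT; vc=[]
#6 0x26→b4/s0 L1-HIT; vc=[]
#7 0x27→b4/s0 L1-HIT; vc=[]
#8 0x21→b4/s0 L1-HIT; vc=[]
#9 0x20→b4/s0 L1-HIT; vc=[]
#10 0xe1→b28/s0 MISS; vc=[4]
#11 0xb8→b23/s3 MISS; vc=[4,27]
#12 0xe4→b28/s0 L1-HIT; vc=[4,27]
#13 0x39→b7/s3 MISS; vc=[4,27,23]
#14 0x21→b4/s0 VC-HIT; vc=[28,27,23]
#15 0x3a→b7/s3 L1-HIT; vc=[28,27,23]
#16 0x5b→b11/s3 MISS; vc=[28,27,23,7]
#17 0x3d→b7/s3 VC-HIT; vc=[28,27,23,11]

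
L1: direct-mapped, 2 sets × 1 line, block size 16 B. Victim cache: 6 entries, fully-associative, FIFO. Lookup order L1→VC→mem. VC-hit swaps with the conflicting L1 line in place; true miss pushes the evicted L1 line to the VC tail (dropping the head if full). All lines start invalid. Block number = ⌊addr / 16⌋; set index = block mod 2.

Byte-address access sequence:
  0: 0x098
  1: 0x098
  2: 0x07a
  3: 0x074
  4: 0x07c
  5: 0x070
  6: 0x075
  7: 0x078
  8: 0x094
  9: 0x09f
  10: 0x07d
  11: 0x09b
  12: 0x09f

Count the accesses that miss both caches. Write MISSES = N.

MISSES = 2

  [0] addr=0x98 blk=9 s=1: MISS | VC []
  [1] addr=0x98 blk=9 s=1: L1-HIT | VC []
  [2] addr=0x7a blk=7 s=1: MISS | VC [9]
  [3] addr=0x74 blk=7 s=1: L1-HIT | VC [9]
  [4] addr=0x7c blk=7 s=1: L1-HIT | VC [9]
  [5] addr=0x70 blk=7 s=1: L1-HIT | VC [9]
  [6] addr=0x75 blk=7 s=1: L1-HIT | VC [9]
  [7] addr=0x78 blk=7 s=1: L1-HIT | VC [9]
  [8] addr=0x94 blk=9 s=1: VC-HIT | VC [7]
  [9] addr=0x9f blk=9 s=1: L1-HIT | VC [7]
  [10] addr=0x7d blk=7 s=1: VC-HIT | VC [9]
  [11] addr=0x9b blk=9 s=1: VC-HIT | VC [7]
  [12] addr=0x9f blk=9 s=1: L1-HIT | VC [7]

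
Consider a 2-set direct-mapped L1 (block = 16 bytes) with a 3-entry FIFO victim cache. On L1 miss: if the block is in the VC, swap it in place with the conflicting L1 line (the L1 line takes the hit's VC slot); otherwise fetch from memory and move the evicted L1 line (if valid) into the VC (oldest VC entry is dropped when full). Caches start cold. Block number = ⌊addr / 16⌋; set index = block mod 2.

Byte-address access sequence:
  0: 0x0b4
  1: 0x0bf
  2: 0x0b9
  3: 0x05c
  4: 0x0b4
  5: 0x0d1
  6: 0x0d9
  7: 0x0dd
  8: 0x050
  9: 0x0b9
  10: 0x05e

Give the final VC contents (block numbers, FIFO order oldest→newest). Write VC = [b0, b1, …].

  [0] addr=0xb4 blk=11 s=1: MISS | VC []
  [1] addr=0xbf blk=11 s=1: L1-HIT | VC []
  [2] addr=0xb9 blk=11 s=1: L1-HIT | VC []
  [3] addr=0x5c blk=5 s=1: MISS | VC [11]
  [4] addr=0xb4 blk=11 s=1: VC-HIT | VC [5]
  [5] addr=0xd1 blk=13 s=1: MISS | VC [5, 11]
  [6] addr=0xd9 blk=13 s=1: L1-HIT | VC [5, 11]
  [7] addr=0xdd blk=13 s=1: L1-HIT | VC [5, 11]
  [8] addr=0x50 blk=5 s=1: VC-HIT | VC [13, 11]
  [9] addr=0xb9 blk=11 s=1: VC-HIT | VC [13, 5]
  [10] addr=0x5e blk=5 s=1: VC-HIT | VC [13, 11]

VC = [13, 11]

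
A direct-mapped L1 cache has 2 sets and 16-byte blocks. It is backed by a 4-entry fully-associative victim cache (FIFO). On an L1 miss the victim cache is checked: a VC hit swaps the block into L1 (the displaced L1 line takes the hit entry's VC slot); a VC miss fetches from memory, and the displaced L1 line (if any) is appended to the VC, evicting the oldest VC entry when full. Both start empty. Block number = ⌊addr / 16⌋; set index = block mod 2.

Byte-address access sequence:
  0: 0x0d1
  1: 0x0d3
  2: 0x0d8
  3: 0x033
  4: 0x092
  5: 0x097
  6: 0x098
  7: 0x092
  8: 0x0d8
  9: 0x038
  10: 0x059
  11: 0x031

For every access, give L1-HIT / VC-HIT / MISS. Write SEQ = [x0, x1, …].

#0 0xd1→b13/s1 MISS; vc=[]
#1 0xd3→b13/s1 L1-HIT; vc=[]
#2 0xd8→b13/s1 L1-HIT; vc=[]
#3 0x33→b3/s1 MISS; vc=[13]
#4 0x92→b9/s1 MISS; vc=[13,3]
#5 0x97→b9/s1 L1-HIT; vc=[13,3]
#6 0x98→b9/s1 L1-HIT; vc=[13,3]
#7 0x92→b9/s1 L1-HIT; vc=[13,3]
#8 0xd8→b13/s1 VC-HIT; vc=[9,3]
#9 0x38→b3/s1 VC-HIT; vc=[9,13]
#10 0x59→b5/s1 MISS; vc=[9,13,3]
#11 0x31→b3/s1 VC-HIT; vc=[9,13,5]

SEQ = [MISS, L1-HIT, L1-HIT, MISS, MISS, L1-HIT, L1-HIT, L1-HIT, VC-HIT, VC-HIT, MISS, VC-HIT]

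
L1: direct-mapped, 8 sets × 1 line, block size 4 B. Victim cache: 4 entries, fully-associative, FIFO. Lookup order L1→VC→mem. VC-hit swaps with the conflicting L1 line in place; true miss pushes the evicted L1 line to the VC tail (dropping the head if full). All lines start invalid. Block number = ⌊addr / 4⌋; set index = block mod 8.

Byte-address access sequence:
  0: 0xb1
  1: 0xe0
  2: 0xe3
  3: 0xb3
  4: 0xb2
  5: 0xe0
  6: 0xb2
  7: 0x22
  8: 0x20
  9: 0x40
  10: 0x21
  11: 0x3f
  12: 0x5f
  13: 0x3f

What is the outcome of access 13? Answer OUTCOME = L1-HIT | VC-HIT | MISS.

OUTCOME = VC-HIT

  [0] addr=0xb1 blk=44 s=4: MISS | VC []
  [1] addr=0xe0 blk=56 s=0: MISS | VC []
  [2] addr=0xe3 blk=56 s=0: L1-HIT | VC []
  [3] addr=0xb3 blk=44 s=4: L1-HIT | VC []
  [4] addr=0xb2 blk=44 s=4: L1-HIT | VC []
  [5] addr=0xe0 blk=56 s=0: L1-HIT | VC []
  [6] addr=0xb2 blk=44 s=4: L1-HIT | VC []
  [7] addr=0x22 blk=8 s=0: MISS | VC [56]
  [8] addr=0x20 blk=8 s=0: L1-HIT | VC [56]
  [9] addr=0x40 blk=16 s=0: MISS | VC [56, 8]
  [10] addr=0x21 blk=8 s=0: VC-HIT | VC [56, 16]
  [11] addr=0x3f blk=15 s=7: MISS | VC [56, 16]
  [12] addr=0x5f blk=23 s=7: MISS | VC [56, 16, 15]
  [13] addr=0x3f blk=15 s=7: VC-HIT | VC [56, 16, 23]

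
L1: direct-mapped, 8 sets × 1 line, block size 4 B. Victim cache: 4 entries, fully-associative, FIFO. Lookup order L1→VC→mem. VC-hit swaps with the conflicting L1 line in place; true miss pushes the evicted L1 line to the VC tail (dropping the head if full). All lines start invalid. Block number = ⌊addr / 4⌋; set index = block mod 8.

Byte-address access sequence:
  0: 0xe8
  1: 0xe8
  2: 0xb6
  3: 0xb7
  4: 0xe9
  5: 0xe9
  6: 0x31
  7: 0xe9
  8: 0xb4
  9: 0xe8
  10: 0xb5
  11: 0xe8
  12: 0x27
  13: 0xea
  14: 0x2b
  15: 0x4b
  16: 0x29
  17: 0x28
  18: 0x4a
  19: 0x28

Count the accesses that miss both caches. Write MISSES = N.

#0 0xe8→b58/s2 MISS; vc=[]
#1 0xe8→b58/s2 L1-HIT; vc=[]
#2 0xb6→b45/s5 MISS; vc=[]
#3 0xb7→b45/s5 L1-HIT; vc=[]
#4 0xe9→b58/s2 L1-HIT; vc=[]
#5 0xe9→b58/s2 L1-HIT; vc=[]
#6 0x31→b12/s4 MISS; vc=[]
#7 0xe9→b58/s2 L1-HIT; vc=[]
#8 0xb4→b45/s5 L1-HIT; vc=[]
#9 0xe8→b58/s2 L1-HIT; vc=[]
#10 0xb5→b45/s5 L1-HIT; vc=[]
#11 0xe8→b58/s2 L1-HIT; vc=[]
#12 0x27→b9/s1 MISS; vc=[]
#13 0xea→b58/s2 L1-HIT; vc=[]
#14 0x2b→b10/s2 MISS; vc=[58]
#15 0x4b→b18/s2 MISS; vc=[58,10]
#16 0x29→b10/s2 VC-HIT; vc=[58,18]
#17 0x28→b10/s2 L1-HIT; vc=[58,18]
#18 0x4a→b18/s2 VC-HIT; vc=[58,10]
#19 0x28→b10/s2 VC-HIT; vc=[58,18]

MISSES = 6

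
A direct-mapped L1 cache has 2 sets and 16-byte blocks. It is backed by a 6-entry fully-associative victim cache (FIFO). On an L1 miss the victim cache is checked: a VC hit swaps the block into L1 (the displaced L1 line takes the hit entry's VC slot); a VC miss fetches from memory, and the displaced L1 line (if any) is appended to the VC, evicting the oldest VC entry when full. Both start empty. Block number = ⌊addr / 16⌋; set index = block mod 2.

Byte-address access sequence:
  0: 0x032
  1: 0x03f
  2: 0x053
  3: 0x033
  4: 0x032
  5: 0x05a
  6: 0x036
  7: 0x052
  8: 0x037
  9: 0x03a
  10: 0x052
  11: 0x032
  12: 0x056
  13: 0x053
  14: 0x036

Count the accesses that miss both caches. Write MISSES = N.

  [0] addr=0x32 blk=3 s=1: MISS | VC []
  [1] addr=0x3f blk=3 s=1: L1-HIT | VC []
  [2] addr=0x53 blk=5 s=1: MISS | VC [3]
  [3] addr=0x33 blk=3 s=1: VC-HIT | VC [5]
  [4] addr=0x32 blk=3 s=1: L1-HIT | VC [5]
  [5] addr=0x5a blk=5 s=1: VC-HIT | VC [3]
  [6] addr=0x36 blk=3 s=1: VC-HIT | VC [5]
  [7] addr=0x52 blk=5 s=1: VC-HIT | VC [3]
  [8] addr=0x37 blk=3 s=1: VC-HIT | VC [5]
  [9] addr=0x3a blk=3 s=1: L1-HIT | VC [5]
  [10] addr=0x52 blk=5 s=1: VC-HIT | VC [3]
  [11] addr=0x32 blk=3 s=1: VC-HIT | VC [5]
  [12] addr=0x56 blk=5 s=1: VC-HIT | VC [3]
  [13] addr=0x53 blk=5 s=1: L1-HIT | VC [3]
  [14] addr=0x36 blk=3 s=1: VC-HIT | VC [5]

MISSES = 2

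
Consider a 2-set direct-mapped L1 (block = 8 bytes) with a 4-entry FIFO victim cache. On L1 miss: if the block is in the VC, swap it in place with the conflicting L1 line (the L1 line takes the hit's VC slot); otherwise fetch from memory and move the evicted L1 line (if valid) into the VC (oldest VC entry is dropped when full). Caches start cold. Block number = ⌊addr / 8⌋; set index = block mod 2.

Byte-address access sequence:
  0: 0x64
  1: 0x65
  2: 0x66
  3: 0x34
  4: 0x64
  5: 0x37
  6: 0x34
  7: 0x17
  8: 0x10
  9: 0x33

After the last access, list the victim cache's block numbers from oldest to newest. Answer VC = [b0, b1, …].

#0 0x64→b12/s0 MISS; vc=[]
#1 0x65→b12/s0 L1-HIT; vc=[]
#2 0x66→b12/s0 L1-HIT; vc=[]
#3 0x34→b6/s0 MISS; vc=[12]
#4 0x64→b12/s0 VC-HIT; vc=[6]
#5 0x37→b6/s0 VC-HIT; vc=[12]
#6 0x34→b6/s0 L1-HIT; vc=[12]
#7 0x17→b2/s0 MISS; vc=[12,6]
#8 0x10→b2/s0 L1-HIT; vc=[12,6]
#9 0x33→b6/s0 VC-HIT; vc=[12,2]

VC = [12, 2]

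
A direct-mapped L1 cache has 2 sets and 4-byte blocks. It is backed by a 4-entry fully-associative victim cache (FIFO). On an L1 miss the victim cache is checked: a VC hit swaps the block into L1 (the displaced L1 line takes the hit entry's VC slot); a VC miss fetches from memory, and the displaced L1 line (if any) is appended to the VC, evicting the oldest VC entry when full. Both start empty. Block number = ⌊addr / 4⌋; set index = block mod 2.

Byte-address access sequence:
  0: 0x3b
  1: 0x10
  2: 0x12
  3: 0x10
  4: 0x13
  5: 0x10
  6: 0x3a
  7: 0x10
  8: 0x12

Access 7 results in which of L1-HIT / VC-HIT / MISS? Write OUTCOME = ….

OUTCOME = VC-HIT

#0 0x3b→b14/s0 MISS; vc=[]
#1 0x10→b4/s0 MISS; vc=[14]
#2 0x12→b4/s0 L1-HIT; vc=[14]
#3 0x10→b4/s0 L1-HIT; vc=[14]
#4 0x13→b4/s0 L1-HIT; vc=[14]
#5 0x10→b4/s0 L1-HIT; vc=[14]
#6 0x3a→b14/s0 VC-HIT; vc=[4]
#7 0x10→b4/s0 VC-HIT; vc=[14]
#8 0x12→b4/s0 L1-HIT; vc=[14]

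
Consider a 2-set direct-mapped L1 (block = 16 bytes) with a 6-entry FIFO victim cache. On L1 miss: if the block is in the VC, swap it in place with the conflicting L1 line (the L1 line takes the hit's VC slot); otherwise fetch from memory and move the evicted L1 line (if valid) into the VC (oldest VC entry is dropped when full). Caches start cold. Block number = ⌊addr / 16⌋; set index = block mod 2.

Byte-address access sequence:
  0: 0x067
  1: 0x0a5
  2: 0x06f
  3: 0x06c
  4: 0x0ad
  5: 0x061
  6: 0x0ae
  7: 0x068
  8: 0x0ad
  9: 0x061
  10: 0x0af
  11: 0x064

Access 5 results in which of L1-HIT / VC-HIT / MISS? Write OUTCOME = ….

OUTCOME = VC-HIT

#0 0x67→b6/s0 MISS; vc=[]
#1 0xa5→b10/s0 MISS; vc=[6]
#2 0x6f→b6/s0 VC-HIT; vc=[10]
#3 0x6c→b6/s0 L1-HIT; vc=[10]
#4 0xad→b10/s0 VC-HIT; vc=[6]
#5 0x61→b6/s0 VC-HIT; vc=[10]
#6 0xae→b10/s0 VC-HIT; vc=[6]
#7 0x68→b6/s0 VC-HIT; vc=[10]
#8 0xad→b10/s0 VC-HIT; vc=[6]
#9 0x61→b6/s0 VC-HIT; vc=[10]
#10 0xaf→b10/s0 VC-HIT; vc=[6]
#11 0x64→b6/s0 VC-HIT; vc=[10]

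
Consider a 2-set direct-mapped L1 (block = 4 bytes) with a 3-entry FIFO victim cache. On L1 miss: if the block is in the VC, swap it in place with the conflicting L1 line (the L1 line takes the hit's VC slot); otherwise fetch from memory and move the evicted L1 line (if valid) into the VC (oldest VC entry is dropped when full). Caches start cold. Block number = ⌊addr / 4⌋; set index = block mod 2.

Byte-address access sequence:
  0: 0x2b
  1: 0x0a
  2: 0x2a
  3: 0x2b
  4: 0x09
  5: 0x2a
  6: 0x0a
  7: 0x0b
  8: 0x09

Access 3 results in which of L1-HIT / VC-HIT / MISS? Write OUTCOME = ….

OUTCOME = L1-HIT

0: 0x2b (blk 10, set 0) → MISS  vc=[]
1: 0xa (blk 2, set 0) → MISS  vc=[10]
2: 0x2a (blk 10, set 0) → VC-HIT  vc=[2]
3: 0x2b (blk 10, set 0) → L1-HIT  vc=[2]
4: 0x9 (blk 2, set 0) → VC-HIT  vc=[10]
5: 0x2a (blk 10, set 0) → VC-HIT  vc=[2]
6: 0xa (blk 2, set 0) → VC-HIT  vc=[10]
7: 0xb (blk 2, set 0) → L1-HIT  vc=[10]
8: 0x9 (blk 2, set 0) → L1-HIT  vc=[10]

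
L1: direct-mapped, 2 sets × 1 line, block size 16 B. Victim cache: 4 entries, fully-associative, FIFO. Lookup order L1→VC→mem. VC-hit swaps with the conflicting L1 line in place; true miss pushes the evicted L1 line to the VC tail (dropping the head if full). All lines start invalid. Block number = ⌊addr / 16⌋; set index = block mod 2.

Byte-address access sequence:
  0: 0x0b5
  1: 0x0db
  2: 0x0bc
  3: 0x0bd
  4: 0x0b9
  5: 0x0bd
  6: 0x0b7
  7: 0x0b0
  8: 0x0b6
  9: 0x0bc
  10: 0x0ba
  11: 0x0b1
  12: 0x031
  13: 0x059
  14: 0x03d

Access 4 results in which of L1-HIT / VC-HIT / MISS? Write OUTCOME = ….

#0 0xb5→b11/s1 MISS; vc=[]
#1 0xdb→b13/s1 MISS; vc=[11]
#2 0xbc→b11/s1 VC-HIT; vc=[13]
#3 0xbd→b11/s1 L1-HIT; vc=[13]
#4 0xb9→b11/s1 L1-HIT; vc=[13]
#5 0xbd→b11/s1 L1-HIT; vc=[13]
#6 0xb7→b11/s1 L1-HIT; vc=[13]
#7 0xb0→b11/s1 L1-HIT; vc=[13]
#8 0xb6→b11/s1 L1-HIT; vc=[13]
#9 0xbc→b11/s1 L1-HIT; vc=[13]
#10 0xba→b11/s1 L1-HIT; vc=[13]
#11 0xb1→b11/s1 L1-HIT; vc=[13]
#12 0x31→b3/s1 MISS; vc=[13,11]
#13 0x59→b5/s1 MISS; vc=[13,11,3]
#14 0x3d→b3/s1 VC-HIT; vc=[13,11,5]

OUTCOME = L1-HIT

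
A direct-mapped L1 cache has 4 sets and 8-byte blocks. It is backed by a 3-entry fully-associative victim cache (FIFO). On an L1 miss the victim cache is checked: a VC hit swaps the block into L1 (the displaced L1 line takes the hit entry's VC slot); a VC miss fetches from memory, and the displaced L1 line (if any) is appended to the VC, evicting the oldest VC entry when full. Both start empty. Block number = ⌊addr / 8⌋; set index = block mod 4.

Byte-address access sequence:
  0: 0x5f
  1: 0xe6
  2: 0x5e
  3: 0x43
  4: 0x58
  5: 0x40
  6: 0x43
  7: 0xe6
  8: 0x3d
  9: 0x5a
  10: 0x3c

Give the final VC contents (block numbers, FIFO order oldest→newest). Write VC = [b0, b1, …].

VC = [8, 11]

0: 0x5f (blk 11, set 3) → MISS  vc=[]
1: 0xe6 (blk 28, set 0) → MISS  vc=[]
2: 0x5e (blk 11, set 3) → L1-HIT  vc=[]
3: 0x43 (blk 8, set 0) → MISS  vc=[28]
4: 0x58 (blk 11, set 3) → L1-HIT  vc=[28]
5: 0x40 (blk 8, set 0) → L1-HIT  vc=[28]
6: 0x43 (blk 8, set 0) → L1-HIT  vc=[28]
7: 0xe6 (blk 28, set 0) → VC-HIT  vc=[8]
8: 0x3d (blk 7, set 3) → MISS  vc=[8, 11]
9: 0x5a (blk 11, set 3) → VC-HIT  vc=[8, 7]
10: 0x3c (blk 7, set 3) → VC-HIT  vc=[8, 11]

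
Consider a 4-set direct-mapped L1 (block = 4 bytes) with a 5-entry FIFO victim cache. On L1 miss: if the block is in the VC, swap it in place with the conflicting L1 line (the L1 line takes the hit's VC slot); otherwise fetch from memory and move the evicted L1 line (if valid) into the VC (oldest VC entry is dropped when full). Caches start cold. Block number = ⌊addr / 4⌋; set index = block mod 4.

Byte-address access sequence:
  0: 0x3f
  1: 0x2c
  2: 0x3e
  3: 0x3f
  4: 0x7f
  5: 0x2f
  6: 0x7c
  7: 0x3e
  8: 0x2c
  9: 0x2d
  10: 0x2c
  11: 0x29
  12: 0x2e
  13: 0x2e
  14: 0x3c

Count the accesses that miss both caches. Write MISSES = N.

0: 0x3f (blk 15, set 3) → MISS  vc=[]
1: 0x2c (blk 11, set 3) → MISS  vc=[15]
2: 0x3e (blk 15, set 3) → VC-HIT  vc=[11]
3: 0x3f (blk 15, set 3) → L1-HIT  vc=[11]
4: 0x7f (blk 31, set 3) → MISS  vc=[11, 15]
5: 0x2f (blk 11, set 3) → VC-HIT  vc=[31, 15]
6: 0x7c (blk 31, set 3) → VC-HIT  vc=[11, 15]
7: 0x3e (blk 15, set 3) → VC-HIT  vc=[11, 31]
8: 0x2c (blk 11, set 3) → VC-HIT  vc=[15, 31]
9: 0x2d (blk 11, set 3) → L1-HIT  vc=[15, 31]
10: 0x2c (blk 11, set 3) → L1-HIT  vc=[15, 31]
11: 0x29 (blk 10, set 2) → MISS  vc=[15, 31]
12: 0x2e (blk 11, set 3) → L1-HIT  vc=[15, 31]
13: 0x2e (blk 11, set 3) → L1-HIT  vc=[15, 31]
14: 0x3c (blk 15, set 3) → VC-HIT  vc=[11, 31]

MISSES = 4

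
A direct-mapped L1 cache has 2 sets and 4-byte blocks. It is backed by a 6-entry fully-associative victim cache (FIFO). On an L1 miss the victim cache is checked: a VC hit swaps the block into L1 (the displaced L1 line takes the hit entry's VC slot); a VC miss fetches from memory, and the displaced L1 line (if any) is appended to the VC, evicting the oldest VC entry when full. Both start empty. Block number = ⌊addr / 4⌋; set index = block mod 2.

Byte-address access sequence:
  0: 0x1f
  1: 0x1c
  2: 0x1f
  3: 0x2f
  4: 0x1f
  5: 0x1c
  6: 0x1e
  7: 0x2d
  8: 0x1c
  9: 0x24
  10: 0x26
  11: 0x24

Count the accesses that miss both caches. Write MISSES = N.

MISSES = 3

  [0] addr=0x1f blk=7 s=1: MISS | VC []
  [1] addr=0x1c blk=7 s=1: L1-HIT | VC []
  [2] addr=0x1f blk=7 s=1: L1-HIT | VC []
  [3] addr=0x2f blk=11 s=1: MISS | VC [7]
  [4] addr=0x1f blk=7 s=1: VC-HIT | VC [11]
  [5] addr=0x1c blk=7 s=1: L1-HIT | VC [11]
  [6] addr=0x1e blk=7 s=1: L1-HIT | VC [11]
  [7] addr=0x2d blk=11 s=1: VC-HIT | VC [7]
  [8] addr=0x1c blk=7 s=1: VC-HIT | VC [11]
  [9] addr=0x24 blk=9 s=1: MISS | VC [11, 7]
  [10] addr=0x26 blk=9 s=1: L1-HIT | VC [11, 7]
  [11] addr=0x24 blk=9 s=1: L1-HIT | VC [11, 7]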